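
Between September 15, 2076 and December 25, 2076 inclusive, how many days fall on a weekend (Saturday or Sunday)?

28

September 15, 2076 is a Tuesday.
That's 102 days from start to end, counting both.
102 = 7 × 14 + 4, so there are 14 full weeks plus 4 extra days.
Each full week contributes 2 weekend days (Sat, Sun): 14 × 2 = 28.
The 4 extra days are Tuesday, Wednesday, Thursday, Friday — none qualify.
Total: 28 + 0 = 28.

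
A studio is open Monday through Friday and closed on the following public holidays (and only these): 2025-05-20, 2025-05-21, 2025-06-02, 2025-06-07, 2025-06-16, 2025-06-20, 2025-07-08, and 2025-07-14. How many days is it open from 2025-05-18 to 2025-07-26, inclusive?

43 working days

2025-05-18 is a Sunday.
The range spans 70 days (inclusive of both endpoints).
70 = 7 × 10, so the span is exactly 10 full weeks.
Each full week contributes 5 weekdays (Mon–Fri): 10 × 5 = 50.
Holidays: 2025-05-20 (Tue); 2025-05-21 (Wed); 2025-06-02 (Mon); 2025-06-07 (Sat); 2025-06-16 (Mon); 2025-06-20 (Fri); 2025-07-08 (Tue); 2025-07-14 (Mon).
7 of the 8 holidays fall on weekdays; the rest are weekends and were already excluded.
Business days: 50 − 7 = 43.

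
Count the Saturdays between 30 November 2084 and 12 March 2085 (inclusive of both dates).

30 November 2084 is a Thursday.
The range spans 103 days (inclusive of both endpoints).
103 = 7 × 14 + 5, so there are 14 full weeks plus 5 extra days.
Each full week contributes one Saturday: 14 so far.
The 5 extra days are Thu, Fri, Sat, Sun, Mon — 1 of them qualifies.
Total: 14 + 1 = 15.

15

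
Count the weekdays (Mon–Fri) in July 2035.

22

2035-07-01 is a Sunday.
From 2035-07-01 to 2035-07-31 is 31 days inclusive.
31 = 7 × 4 + 3, so there are 4 full weeks plus 3 extra days.
Each full week contributes 5 weekdays (Mon–Fri): 4 × 5 = 20.
The 3 extra days are Sun, Mon, Tue — 2 of them qualify.
Total: 20 + 2 = 22.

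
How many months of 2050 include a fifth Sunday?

4

A month has five Sundays exactly when Sunday falls within its first (length − 28) days.
Jan: 31 days, starts Sat → 5 of Sat, Sun, Mon ✓
Feb: 28 days, starts Tue → 5 of (none)
Mar: 31 days, starts Tue → 5 of Tue, Wed, Thu
Apr: 30 days, starts Fri → 5 of Fri, Sat
May: 31 days, starts Sun → 5 of Sun, Mon, Tue ✓
Jun: 30 days, starts Wed → 5 of Wed, Thu
Jul: 31 days, starts Fri → 5 of Fri, Sat, Sun ✓
Aug: 31 days, starts Mon → 5 of Mon, Tue, Wed
Sep: 30 days, starts Thu → 5 of Thu, Fri
Oct: 31 days, starts Sat → 5 of Sat, Sun, Mon ✓
Nov: 30 days, starts Tue → 5 of Tue, Wed
Dec: 31 days, starts Thu → 5 of Thu, Fri, Sat
Months with five Sundays: Jan, May, Jul, Oct.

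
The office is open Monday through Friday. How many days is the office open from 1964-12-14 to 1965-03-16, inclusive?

1964-12-14 is a Monday.
From 1964-12-14 to 1965-03-16 is 93 days inclusive.
93 = 7 × 13 + 2, so there are 13 full weeks plus 2 extra days.
Each full week contributes 5 weekdays (Mon–Fri): 13 × 5 = 65.
The 2 extra days are Monday, Tuesday — 2 of them qualify.
Total: 65 + 2 = 67.

67 weekdays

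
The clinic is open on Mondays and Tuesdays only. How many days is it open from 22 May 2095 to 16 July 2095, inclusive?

16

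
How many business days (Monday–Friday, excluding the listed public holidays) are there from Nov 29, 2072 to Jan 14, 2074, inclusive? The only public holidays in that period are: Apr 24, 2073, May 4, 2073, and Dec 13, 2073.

Nov 29, 2072 is a Tuesday.
From Nov 29, 2072 to Jan 14, 2074 is 412 days inclusive.
412 = 7 × 58 + 6, so there are 58 full weeks plus 6 extra days.
Each full week contributes 5 weekdays (Mon–Fri): 58 × 5 = 290.
The 6 extra days are Tue, Wed, Thu, Fri, Sat, Sun — 4 of them qualify.
Total: 290 + 4 = 294.
Holidays: Apr 24, 2073 (Mon); May 4, 2073 (Thu); Dec 13, 2073 (Wed).
All 3 holidays fall on weekdays, so subtract 3.
Business days: 294 − 3 = 291.

291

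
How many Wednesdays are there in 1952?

53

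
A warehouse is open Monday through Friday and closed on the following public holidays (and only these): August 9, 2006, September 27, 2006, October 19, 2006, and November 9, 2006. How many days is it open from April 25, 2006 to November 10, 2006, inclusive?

140

April 25, 2006 is a Tuesday.
The range spans 200 days (inclusive of both endpoints).
200 = 7 × 28 + 4, so there are 28 full weeks plus 4 extra days.
Each full week contributes 5 weekdays (Mon–Fri): 28 × 5 = 140.
The 4 extra days are Tuesday, Wednesday, Thursday, Friday — 4 of them qualify.
Total: 140 + 4 = 144.
Holidays: August 9, 2006 (Wed); September 27, 2006 (Wed); October 19, 2006 (Thu); November 9, 2006 (Thu).
All 4 holidays fall on weekdays, so subtract 4.
Business days: 144 − 4 = 140.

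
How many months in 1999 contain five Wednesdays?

A month has five Wednesdays exactly when Wednesday falls within its first (length − 28) days.
Jan: 31 days, starts Fri → 5 of Fri, Sat, Sun
Feb: 28 days, starts Mon → 5 of (none)
Mar: 31 days, starts Mon → 5 of Mon, Tue, Wed ✓
Apr: 30 days, starts Thu → 5 of Thu, Fri
May: 31 days, starts Sat → 5 of Sat, Sun, Mon
Jun: 30 days, starts Tue → 5 of Tue, Wed ✓
Jul: 31 days, starts Thu → 5 of Thu, Fri, Sat
Aug: 31 days, starts Sun → 5 of Sun, Mon, Tue
Sep: 30 days, starts Wed → 5 of Wed, Thu ✓
Oct: 31 days, starts Fri → 5 of Fri, Sat, Sun
Nov: 30 days, starts Mon → 5 of Mon, Tue
Dec: 31 days, starts Wed → 5 of Wed, Thu, Fri ✓
Months with five Wednesdays: Mar, Jun, Sep, Dec.

4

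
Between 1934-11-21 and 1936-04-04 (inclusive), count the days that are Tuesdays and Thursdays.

143

1934-11-21 is a Wednesday.
That's 501 days from start to end, counting both.
501 = 7 × 71 + 4, so there are 71 full weeks plus 4 extra days.
Each full week contributes 2 days from the set (Tue, Thu): 71 × 2 = 142.
The 4 extra days are Wed, Thu, Fri, Sat — 1 of them qualifies.
Total: 142 + 1 = 143.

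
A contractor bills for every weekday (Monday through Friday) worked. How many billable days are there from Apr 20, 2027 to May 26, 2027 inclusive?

27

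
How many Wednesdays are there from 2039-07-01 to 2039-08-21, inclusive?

7

2039-07-01 is a Friday.
The range spans 52 days (inclusive of both endpoints).
52 = 7 × 7 + 3, so there are 7 full weeks plus 3 extra days.
Each full week contributes one Wednesday: 7 so far.
The 3 extra days are Fri, Sat, Sun — none qualify.
Total: 7 + 0 = 7.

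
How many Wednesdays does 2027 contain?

January 1, 2027 is a Friday.
The range spans 365 days (inclusive of both endpoints).
365 = 7 × 52 + 1, so there are 52 full weeks plus 1 extra day.
Each full week contributes one Wednesday: 52 so far.
The 1 extra day is Friday — none qualify.
Total: 52 + 0 = 52.

52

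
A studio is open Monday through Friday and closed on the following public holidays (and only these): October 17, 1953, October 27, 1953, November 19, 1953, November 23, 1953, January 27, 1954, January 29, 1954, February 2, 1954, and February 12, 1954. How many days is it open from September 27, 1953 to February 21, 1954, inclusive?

September 27, 1953 is a Sunday.
That's 148 days from start to end, counting both.
148 = 7 × 21 + 1, so there are 21 full weeks plus 1 extra day.
Each full week contributes 5 weekdays (Mon–Fri): 21 × 5 = 105.
The 1 extra day is Sun — none qualify.
Total: 105 + 0 = 105.
Holidays: October 17, 1953 (Sat); October 27, 1953 (Tue); November 19, 1953 (Thu); November 23, 1953 (Mon); January 27, 1954 (Wed); January 29, 1954 (Fri); February 2, 1954 (Tue); February 12, 1954 (Fri).
7 of the 8 holidays fall on weekdays; the rest are weekends and were already excluded.
Business days: 105 − 7 = 98.

98 business days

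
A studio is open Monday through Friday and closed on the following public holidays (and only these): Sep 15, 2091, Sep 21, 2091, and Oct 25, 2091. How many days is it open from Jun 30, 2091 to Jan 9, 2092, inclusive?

Jun 30, 2091 is a Saturday.
From Jun 30, 2091 to Jan 9, 2092 is 194 days inclusive.
194 = 7 × 27 + 5, so there are 27 full weeks plus 5 extra days.
Each full week contributes 5 weekdays (Mon–Fri): 27 × 5 = 135.
The 5 extra days are Saturday, Sunday, Monday, Tuesday, Wednesday — 3 of them qualify.
Total: 135 + 3 = 138.
Holidays: Sep 15, 2091 (Sat); Sep 21, 2091 (Fri); Oct 25, 2091 (Thu).
2 of the 3 holidays fall on weekdays; the rest are weekends and were already excluded.
Business days: 138 − 2 = 136.

136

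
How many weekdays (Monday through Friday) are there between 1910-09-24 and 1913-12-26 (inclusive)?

1910-09-24 is a Saturday.
That's 1190 days from start to end, counting both.
1190 = 7 × 170, so the span is exactly 170 full weeks.
Each full week contributes 5 weekdays (Mon–Fri): 170 × 5 = 850.
Total: 850.

850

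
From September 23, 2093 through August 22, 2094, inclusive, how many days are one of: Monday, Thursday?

September 23, 2093 is a Wednesday.
That's 334 days from start to end, counting both.
334 = 7 × 47 + 5, so there are 47 full weeks plus 5 extra days.
Each full week contributes 2 days from the set (Mon, Thu): 47 × 2 = 94.
The 5 extra days are Wed, Thu, Fri, Sat, Sun — 1 of them qualifies.
Total: 94 + 1 = 95.

95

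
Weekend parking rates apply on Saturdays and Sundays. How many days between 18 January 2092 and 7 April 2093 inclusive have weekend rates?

128

18 January 2092 is a Friday.
The range spans 446 days (inclusive of both endpoints).
446 = 7 × 63 + 5, so there are 63 full weeks plus 5 extra days.
Each full week contributes 2 weekend days (Sat, Sun): 63 × 2 = 126.
The 5 extra days are Fri, Sat, Sun, Mon, Tue — 2 of them qualify.
Total: 126 + 2 = 128.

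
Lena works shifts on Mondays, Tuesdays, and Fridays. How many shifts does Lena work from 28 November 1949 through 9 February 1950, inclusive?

32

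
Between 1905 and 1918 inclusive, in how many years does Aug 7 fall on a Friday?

2

Day of week of August 7 in each year:
1905: Mon, 1906: Tue, 1907: Wed, 1908: Fri ✓, 1909: Sat, 1910: Sun, 1911: Mon, 1912: Wed, 1913: Thu, 1914: Fri ✓, 1915: Sat, 1916: Mon, 1917: Tue, 1918: Wed
Fridays: 1908, 1914.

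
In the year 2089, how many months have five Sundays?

4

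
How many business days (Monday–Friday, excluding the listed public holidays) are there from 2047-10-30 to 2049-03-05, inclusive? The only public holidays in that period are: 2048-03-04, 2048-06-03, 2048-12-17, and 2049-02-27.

350 business days

2047-10-30 is a Wednesday.
The range spans 493 days (inclusive of both endpoints).
493 = 7 × 70 + 3, so there are 70 full weeks plus 3 extra days.
Each full week contributes 5 weekdays (Mon–Fri): 70 × 5 = 350.
The 3 extra days are Wednesday, Thursday, Friday — 3 of them qualify.
Total: 350 + 3 = 353.
Holidays: 2048-03-04 (Wed); 2048-06-03 (Wed); 2048-12-17 (Thu); 2049-02-27 (Sat).
3 of the 4 holidays fall on weekdays; the rest are weekends and were already excluded.
Business days: 353 − 3 = 350.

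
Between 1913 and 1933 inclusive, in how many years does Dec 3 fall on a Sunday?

3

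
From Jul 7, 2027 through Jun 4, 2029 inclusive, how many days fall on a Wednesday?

100 Wednesdays

Jul 7, 2027 is a Wednesday.
That's 699 days from start to end, counting both.
699 = 7 × 99 + 6, so there are 99 full weeks plus 6 extra days.
Each full week contributes one Wednesday: 99 so far.
The 6 extra days are Wed, Thu, Fri, Sat, Sun, Mon — 1 of them qualifies.
Total: 99 + 1 = 100.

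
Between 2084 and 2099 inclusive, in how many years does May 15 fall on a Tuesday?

3

Day of week of May 15 in each year:
2084: Mon, 2085: Tue ✓, 2086: Wed, 2087: Thu, 2088: Sat, 2089: Sun, 2090: Mon, 2091: Tue ✓, 2092: Thu, 2093: Fri, 2094: Sat, 2095: Sun, 2096: Tue ✓, 2097: Wed, 2098: Thu, 2099: Fri
Tuesdays: 2085, 2091, 2096.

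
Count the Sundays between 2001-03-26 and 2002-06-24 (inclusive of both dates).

2001-03-26 is a Monday.
The range spans 456 days (inclusive of both endpoints).
456 = 7 × 65 + 1, so there are 65 full weeks plus 1 extra day.
Each full week contributes one Sunday: 65 so far.
The 1 extra day is Mon — none qualify.
Total: 65 + 0 = 65.

65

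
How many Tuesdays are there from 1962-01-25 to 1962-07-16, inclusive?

24

1962-01-25 is a Thursday.
The range spans 173 days (inclusive of both endpoints).
173 = 7 × 24 + 5, so there are 24 full weeks plus 5 extra days.
Each full week contributes one Tuesday: 24 so far.
The 5 extra days are Thursday, Friday, Saturday, Sunday, Monday — none qualify.
Total: 24 + 0 = 24.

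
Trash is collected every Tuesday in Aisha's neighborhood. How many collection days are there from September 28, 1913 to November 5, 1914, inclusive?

September 28, 1913 is a Sunday.
The range spans 404 days (inclusive of both endpoints).
404 = 7 × 57 + 5, so there are 57 full weeks plus 5 extra days.
Each full week contributes one Tuesday: 57 so far.
The 5 extra days are Sun, Mon, Tue, Wed, Thu — 1 of them qualifies.
Total: 57 + 1 = 58.

58 Tuesdays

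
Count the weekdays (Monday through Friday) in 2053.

261

2053-01-01 is a Wednesday.
From 2053-01-01 to 2053-12-31 is 365 days inclusive.
365 = 7 × 52 + 1, so there are 52 full weeks plus 1 extra day.
Each full week contributes 5 weekdays (Mon–Fri): 52 × 5 = 260.
The 1 extra day is Wednesday — 1 of them qualifies.
Total: 260 + 1 = 261.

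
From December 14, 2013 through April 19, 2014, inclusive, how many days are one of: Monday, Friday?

December 14, 2013 is a Saturday.
The range spans 127 days (inclusive of both endpoints).
127 = 7 × 18 + 1, so there are 18 full weeks plus 1 extra day.
Each full week contributes 2 days from the set (Mon, Fri): 18 × 2 = 36.
The 1 extra day is Sat — none qualify.
Total: 36 + 0 = 36.

36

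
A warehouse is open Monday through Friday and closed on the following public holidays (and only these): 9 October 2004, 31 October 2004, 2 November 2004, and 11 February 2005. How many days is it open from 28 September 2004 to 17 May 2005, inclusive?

164 working days

28 September 2004 is a Tuesday.
From 28 September 2004 to 17 May 2005 is 232 days inclusive.
232 = 7 × 33 + 1, so there are 33 full weeks plus 1 extra day.
Each full week contributes 5 weekdays (Mon–Fri): 33 × 5 = 165.
The 1 extra day is Tuesday — 1 of them qualifies.
Total: 165 + 1 = 166.
Holidays: 9 October 2004 (Sat); 31 October 2004 (Sun); 2 November 2004 (Tue); 11 February 2005 (Fri).
2 of the 4 holidays fall on weekdays; the rest are weekends and were already excluded.
Business days: 166 − 2 = 164.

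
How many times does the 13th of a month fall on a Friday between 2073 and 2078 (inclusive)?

Friday-the-13ths by year:
2073: Jan, Oct
2074: Apr, Jul
2075: Sep, Dec
2076: Mar, Nov
2077: Aug
2078: May

10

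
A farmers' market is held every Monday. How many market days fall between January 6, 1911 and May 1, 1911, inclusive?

17 Mondays

January 6, 1911 is a Friday.
That's 116 days from start to end, counting both.
116 = 7 × 16 + 4, so there are 16 full weeks plus 4 extra days.
Each full week contributes one Monday: 16 so far.
The 4 extra days are Fri, Sat, Sun, Mon — 1 of them qualifies.
Total: 16 + 1 = 17.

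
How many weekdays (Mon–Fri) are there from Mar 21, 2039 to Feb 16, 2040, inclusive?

239

Mar 21, 2039 is a Monday.
That's 333 days from start to end, counting both.
333 = 7 × 47 + 4, so there are 47 full weeks plus 4 extra days.
Each full week contributes 5 weekdays (Mon–Fri): 47 × 5 = 235.
The 4 extra days are Monday, Tuesday, Wednesday, Thursday — 4 of them qualify.
Total: 235 + 4 = 239.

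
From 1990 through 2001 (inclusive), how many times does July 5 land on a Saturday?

1

Day of week of July 5 in each year:
1990: Thu, 1991: Fri, 1992: Sun, 1993: Mon, 1994: Tue, 1995: Wed, 1996: Fri, 1997: Sat ✓, 1998: Sun, 1999: Mon, 2000: Wed, 2001: Thu
Saturdays: 1997.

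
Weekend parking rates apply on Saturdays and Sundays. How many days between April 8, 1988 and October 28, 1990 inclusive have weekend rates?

268

April 8, 1988 is a Friday.
That's 934 days from start to end, counting both.
934 = 7 × 133 + 3, so there are 133 full weeks plus 3 extra days.
Each full week contributes 2 weekend days (Sat, Sun): 133 × 2 = 266.
The 3 extra days are Friday, Saturday, Sunday — 2 of them qualify.
Total: 266 + 2 = 268.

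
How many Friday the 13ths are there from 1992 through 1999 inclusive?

13

Friday-the-13ths by year:
1992: Mar, Nov
1993: Aug
1994: May
1995: Jan, Oct
1996: Sep, Dec
1997: Jun
1998: Feb, Mar, Nov
1999: Aug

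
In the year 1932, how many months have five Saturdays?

5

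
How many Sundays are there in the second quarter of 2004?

13

1 April 2004 is a Thursday.
The range spans 91 days (inclusive of both endpoints).
91 = 7 × 13, so the span is exactly 13 full weeks.
Each full week contributes one Sunday: 13 so far.
Total: 13.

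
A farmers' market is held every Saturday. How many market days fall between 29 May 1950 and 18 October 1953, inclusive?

177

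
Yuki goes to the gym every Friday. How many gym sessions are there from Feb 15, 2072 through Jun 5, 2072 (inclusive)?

Feb 15, 2072 is a Monday.
That's 112 days from start to end, counting both.
112 = 7 × 16, so the span is exactly 16 full weeks.
Each full week contributes one Friday: 16 so far.
Total: 16.

16 Fridays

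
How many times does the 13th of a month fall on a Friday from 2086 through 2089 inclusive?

6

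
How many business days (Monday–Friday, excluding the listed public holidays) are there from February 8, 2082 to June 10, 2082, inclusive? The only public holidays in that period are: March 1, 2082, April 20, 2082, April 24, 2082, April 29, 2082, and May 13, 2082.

February 8, 2082 is a Sunday.
The range spans 123 days (inclusive of both endpoints).
123 = 7 × 17 + 4, so there are 17 full weeks plus 4 extra days.
Each full week contributes 5 weekdays (Mon–Fri): 17 × 5 = 85.
The 4 extra days are Sunday, Monday, Tuesday, Wednesday — 3 of them qualify.
Total: 85 + 3 = 88.
Holidays: March 1, 2082 (Sun); April 20, 2082 (Mon); April 24, 2082 (Fri); April 29, 2082 (Wed); May 13, 2082 (Wed).
4 of the 5 holidays fall on weekdays; the rest are weekends and were already excluded.
Business days: 88 − 4 = 84.

84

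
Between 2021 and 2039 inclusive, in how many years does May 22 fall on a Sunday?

3

Day of week of May 22 in each year:
2021: Sat, 2022: Sun ✓, 2023: Mon, 2024: Wed, 2025: Thu, 2026: Fri, 2027: Sat, 2028: Mon, 2029: Tue, 2030: Wed, 2031: Thu, 2032: Sat, 2033: Sun ✓, 2034: Mon, 2035: Tue, 2036: Thu, 2037: Fri, 2038: Sat, 2039: Sun ✓
Sundays: 2022, 2033, 2039.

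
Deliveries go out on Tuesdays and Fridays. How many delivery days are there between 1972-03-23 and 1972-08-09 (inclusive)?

1972-03-23 is a Thursday.
The range spans 140 days (inclusive of both endpoints).
140 = 7 × 20, so the span is exactly 20 full weeks.
Each full week contributes 2 days from the set (Tue, Fri): 20 × 2 = 40.
Total: 40.

40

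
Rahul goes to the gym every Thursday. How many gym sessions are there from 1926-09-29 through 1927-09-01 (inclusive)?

49

1926-09-29 is a Wednesday.
The range spans 338 days (inclusive of both endpoints).
338 = 7 × 48 + 2, so there are 48 full weeks plus 2 extra days.
Each full week contributes one Thursday: 48 so far.
The 2 extra days are Wednesday, Thursday — 1 of them qualifies.
Total: 48 + 1 = 49.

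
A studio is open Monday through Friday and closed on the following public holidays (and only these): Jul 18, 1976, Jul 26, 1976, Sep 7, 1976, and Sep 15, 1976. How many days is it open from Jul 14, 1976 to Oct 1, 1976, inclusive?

55

Jul 14, 1976 is a Wednesday.
From Jul 14, 1976 to Oct 1, 1976 is 80 days inclusive.
80 = 7 × 11 + 3, so there are 11 full weeks plus 3 extra days.
Each full week contributes 5 weekdays (Mon–Fri): 11 × 5 = 55.
The 3 extra days are Wednesday, Thursday, Friday — 3 of them qualify.
Total: 55 + 3 = 58.
Holidays: Jul 18, 1976 (Sun); Jul 26, 1976 (Mon); Sep 7, 1976 (Tue); Sep 15, 1976 (Wed).
3 of the 4 holidays fall on weekdays; the rest are weekends and were already excluded.
Business days: 58 − 3 = 55.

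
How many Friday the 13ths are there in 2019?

The 13th falls on a Friday when the month's 13th has weekday Fri.
Jan 13 is Sun; Feb 13 is Wed; Mar 13 is Wed; Apr 13 is Sat; May 13 is Mon; Jun 13 is Thu; Jul 13 is Sat; Aug 13 is Tue; Sep 13 is Fri ✓; Oct 13 is Sun; Nov 13 is Wed; Dec 13 is Fri ✓.
Friday the 13ths: Sep, Dec.

2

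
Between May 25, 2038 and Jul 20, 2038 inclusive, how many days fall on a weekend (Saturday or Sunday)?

16

May 25, 2038 is a Tuesday.
The range spans 57 days (inclusive of both endpoints).
57 = 7 × 8 + 1, so there are 8 full weeks plus 1 extra day.
Each full week contributes 2 weekend days (Sat, Sun): 8 × 2 = 16.
The 1 extra day is Tue — none qualify.
Total: 16 + 0 = 16.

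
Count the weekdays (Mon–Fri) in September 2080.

21 weekdays

2080-09-01 is a Sunday.
From 2080-09-01 to 2080-09-30 is 30 days inclusive.
30 = 7 × 4 + 2, so there are 4 full weeks plus 2 extra days.
Each full week contributes 5 weekdays (Mon–Fri): 4 × 5 = 20.
The 2 extra days are Sun, Mon — 1 of them qualifies.
Total: 20 + 1 = 21.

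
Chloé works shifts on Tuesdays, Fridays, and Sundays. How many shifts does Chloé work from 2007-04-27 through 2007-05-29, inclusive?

15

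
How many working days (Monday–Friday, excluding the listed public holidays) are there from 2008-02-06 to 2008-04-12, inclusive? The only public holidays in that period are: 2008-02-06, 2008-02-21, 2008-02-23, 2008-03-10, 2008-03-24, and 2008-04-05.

2008-02-06 is a Wednesday.
That's 67 days from start to end, counting both.
67 = 7 × 9 + 4, so there are 9 full weeks plus 4 extra days.
Each full week contributes 5 weekdays (Mon–Fri): 9 × 5 = 45.
The 4 extra days are Wednesday, Thursday, Friday, Saturday — 3 of them qualify.
Total: 45 + 3 = 48.
Holidays: 2008-02-06 (Wed); 2008-02-21 (Thu); 2008-02-23 (Sat); 2008-03-10 (Mon); 2008-03-24 (Mon); 2008-04-05 (Sat).
4 of the 6 holidays fall on weekdays; the rest are weekends and were already excluded.
Business days: 48 − 4 = 44.

44 working days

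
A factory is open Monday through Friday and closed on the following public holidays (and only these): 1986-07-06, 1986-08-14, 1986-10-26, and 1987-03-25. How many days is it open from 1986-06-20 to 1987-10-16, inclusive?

344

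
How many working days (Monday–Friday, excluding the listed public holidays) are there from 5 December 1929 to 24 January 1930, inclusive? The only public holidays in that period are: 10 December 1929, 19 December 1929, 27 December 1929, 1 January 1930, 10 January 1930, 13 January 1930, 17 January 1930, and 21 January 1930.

5 December 1929 is a Thursday.
That's 51 days from start to end, counting both.
51 = 7 × 7 + 2, so there are 7 full weeks plus 2 extra days.
Each full week contributes 5 weekdays (Mon–Fri): 7 × 5 = 35.
The 2 extra days are Thu, Fri — 2 of them qualify.
Total: 35 + 2 = 37.
Holidays: 10 December 1929 (Tue); 19 December 1929 (Thu); 27 December 1929 (Fri); 1 January 1930 (Wed); 10 January 1930 (Fri); 13 January 1930 (Mon); 17 January 1930 (Fri); 21 January 1930 (Tue).
All 8 holidays fall on weekdays, so subtract 8.
Business days: 37 − 8 = 29.

29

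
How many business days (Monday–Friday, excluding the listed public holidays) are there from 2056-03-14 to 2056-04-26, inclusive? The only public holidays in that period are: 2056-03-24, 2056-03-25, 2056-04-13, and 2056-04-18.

2056-03-14 is a Tuesday.
That's 44 days from start to end, counting both.
44 = 7 × 6 + 2, so there are 6 full weeks plus 2 extra days.
Each full week contributes 5 weekdays (Mon–Fri): 6 × 5 = 30.
The 2 extra days are Tue, Wed — 2 of them qualify.
Total: 30 + 2 = 32.
Holidays: 2056-03-24 (Fri); 2056-03-25 (Sat); 2056-04-13 (Thu); 2056-04-18 (Tue).
3 of the 4 holidays fall on weekdays; the rest are weekends and were already excluded.
Business days: 32 − 3 = 29.

29 business days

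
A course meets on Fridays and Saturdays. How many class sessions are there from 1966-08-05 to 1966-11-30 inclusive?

1966-08-05 is a Friday.
From 1966-08-05 to 1966-11-30 is 118 days inclusive.
118 = 7 × 16 + 6, so there are 16 full weeks plus 6 extra days.
Each full week contributes 2 days from the set (Fri, Sat): 16 × 2 = 32.
The 6 extra days are Friday, Saturday, Sunday, Monday, Tuesday, Wednesday — 2 of them qualify.
Total: 32 + 2 = 34.

34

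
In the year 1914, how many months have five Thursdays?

A month has five Thursdays exactly when Thursday falls within its first (length − 28) days.
Jan: 31 days, starts Thu → 5 of Thu, Fri, Sat ✓
Feb: 28 days, starts Sun → 5 of (none)
Mar: 31 days, starts Sun → 5 of Sun, Mon, Tue
Apr: 30 days, starts Wed → 5 of Wed, Thu ✓
May: 31 days, starts Fri → 5 of Fri, Sat, Sun
Jun: 30 days, starts Mon → 5 of Mon, Tue
Jul: 31 days, starts Wed → 5 of Wed, Thu, Fri ✓
Aug: 31 days, starts Sat → 5 of Sat, Sun, Mon
Sep: 30 days, starts Tue → 5 of Tue, Wed
Oct: 31 days, starts Thu → 5 of Thu, Fri, Sat ✓
Nov: 30 days, starts Sun → 5 of Sun, Mon
Dec: 31 days, starts Tue → 5 of Tue, Wed, Thu ✓
Months with five Thursdays: Jan, Apr, Jul, Oct, Dec.

5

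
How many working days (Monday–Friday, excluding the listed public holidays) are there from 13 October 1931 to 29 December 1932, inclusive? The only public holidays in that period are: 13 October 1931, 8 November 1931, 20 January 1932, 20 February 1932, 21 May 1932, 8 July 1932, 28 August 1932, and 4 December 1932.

315 working days

13 October 1931 is a Tuesday.
The range spans 444 days (inclusive of both endpoints).
444 = 7 × 63 + 3, so there are 63 full weeks plus 3 extra days.
Each full week contributes 5 weekdays (Mon–Fri): 63 × 5 = 315.
The 3 extra days are Tuesday, Wednesday, Thursday — 3 of them qualify.
Total: 315 + 3 = 318.
Holidays: 13 October 1931 (Tue); 8 November 1931 (Sun); 20 January 1932 (Wed); 20 February 1932 (Sat); 21 May 1932 (Sat); 8 July 1932 (Fri); 28 August 1932 (Sun); 4 December 1932 (Sun).
3 of the 8 holidays fall on weekdays; the rest are weekends and were already excluded.
Business days: 318 − 3 = 315.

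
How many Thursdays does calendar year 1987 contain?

January 1, 1987 is a Thursday.
From January 1, 1987 to December 31, 1987 is 365 days inclusive.
365 = 7 × 52 + 1, so there are 52 full weeks plus 1 extra day.
Each full week contributes one Thursday: 52 so far.
The 1 extra day is Thursday — 1 of them qualifies.
Total: 52 + 1 = 53.

53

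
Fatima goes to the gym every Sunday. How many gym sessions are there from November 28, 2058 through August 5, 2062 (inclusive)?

192 Sundays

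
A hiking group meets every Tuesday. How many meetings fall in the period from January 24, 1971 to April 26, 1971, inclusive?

January 24, 1971 is a Sunday.
From January 24, 1971 to April 26, 1971 is 93 days inclusive.
93 = 7 × 13 + 2, so there are 13 full weeks plus 2 extra days.
Each full week contributes one Tuesday: 13 so far.
The 2 extra days are Sunday, Monday — none qualify.
Total: 13 + 0 = 13.

13 Tuesdays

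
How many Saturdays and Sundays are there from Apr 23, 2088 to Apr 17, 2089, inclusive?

Apr 23, 2088 is a Friday.
That's 360 days from start to end, counting both.
360 = 7 × 51 + 3, so there are 51 full weeks plus 3 extra days.
Each full week contributes 2 weekend days (Sat, Sun): 51 × 2 = 102.
The 3 extra days are Fri, Sat, Sun — 2 of them qualify.
Total: 102 + 2 = 104.

104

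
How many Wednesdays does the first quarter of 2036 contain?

13

Jan 1, 2036 is a Tuesday.
That's 91 days from start to end, counting both.
91 = 7 × 13, so the span is exactly 13 full weeks.
Each full week contributes one Wednesday: 13 so far.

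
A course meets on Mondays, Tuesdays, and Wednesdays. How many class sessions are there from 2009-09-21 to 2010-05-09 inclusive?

2009-09-21 is a Monday.
From 2009-09-21 to 2010-05-09 is 231 days inclusive.
231 = 7 × 33, so the span is exactly 33 full weeks.
Each full week contributes 3 days from the set (Mon, Tue, Wed): 33 × 3 = 99.

99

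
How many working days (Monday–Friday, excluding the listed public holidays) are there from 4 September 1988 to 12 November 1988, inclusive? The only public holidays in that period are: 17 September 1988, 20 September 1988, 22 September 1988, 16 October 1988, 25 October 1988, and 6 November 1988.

47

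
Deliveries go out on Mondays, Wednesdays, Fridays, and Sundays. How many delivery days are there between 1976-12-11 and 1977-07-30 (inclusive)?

132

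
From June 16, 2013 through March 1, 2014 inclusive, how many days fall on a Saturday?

37

June 16, 2013 is a Sunday.
That's 259 days from start to end, counting both.
259 = 7 × 37, so the span is exactly 37 full weeks.
Each full week contributes one Saturday: 37 so far.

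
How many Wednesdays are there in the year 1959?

52

Jan 1, 1959 is a Thursday.
From Jan 1, 1959 to Dec 31, 1959 is 365 days inclusive.
365 = 7 × 52 + 1, so there are 52 full weeks plus 1 extra day.
Each full week contributes one Wednesday: 52 so far.
The 1 extra day is Thu — none qualify.
Total: 52 + 0 = 52.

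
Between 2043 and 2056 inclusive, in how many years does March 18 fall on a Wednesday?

Day of week of March 18 in each year:
2043: Wed ✓, 2044: Fri, 2045: Sat, 2046: Sun, 2047: Mon, 2048: Wed ✓, 2049: Thu, 2050: Fri, 2051: Sat, 2052: Mon, 2053: Tue, 2054: Wed ✓, 2055: Thu, 2056: Sat
Wednesdays: 2043, 2048, 2054.

3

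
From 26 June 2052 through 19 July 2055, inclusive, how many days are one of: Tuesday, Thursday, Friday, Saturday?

26 June 2052 is a Wednesday.
The range spans 1119 days (inclusive of both endpoints).
1119 = 7 × 159 + 6, so there are 159 full weeks plus 6 extra days.
Each full week contributes 4 days from the set (Tue, Thu, Fri, Sat): 159 × 4 = 636.
The 6 extra days are Wednesday, Thursday, Friday, Saturday, Sunday, Monday — 3 of them qualify.
Total: 636 + 3 = 639.

639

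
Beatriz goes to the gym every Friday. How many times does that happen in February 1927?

February 1, 1927 is a Tuesday.
That's 28 days from start to end, counting both.
28 = 7 × 4, so the span is exactly 4 full weeks.
Each full week contributes one Friday: 4 so far.
Total: 4.

4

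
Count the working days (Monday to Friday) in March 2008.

2008-03-01 is a Saturday.
The range spans 31 days (inclusive of both endpoints).
31 = 7 × 4 + 3, so there are 4 full weeks plus 3 extra days.
Each full week contributes 5 weekdays (Mon–Fri): 4 × 5 = 20.
The 3 extra days are Sat, Sun, Mon — 1 of them qualifies.
Total: 20 + 1 = 21.

21 weekdays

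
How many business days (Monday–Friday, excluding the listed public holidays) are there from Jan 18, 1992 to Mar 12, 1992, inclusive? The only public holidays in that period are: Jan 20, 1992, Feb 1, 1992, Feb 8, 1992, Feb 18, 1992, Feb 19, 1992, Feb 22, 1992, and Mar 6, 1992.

35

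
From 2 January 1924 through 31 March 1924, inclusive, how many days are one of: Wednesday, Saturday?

2 January 1924 is a Wednesday.
From 2 January 1924 to 31 March 1924 is 90 days inclusive.
90 = 7 × 12 + 6, so there are 12 full weeks plus 6 extra days.
Each full week contributes 2 days from the set (Wed, Sat): 12 × 2 = 24.
The 6 extra days are Wed, Thu, Fri, Sat, Sun, Mon — 2 of them qualify.
Total: 24 + 2 = 26.

26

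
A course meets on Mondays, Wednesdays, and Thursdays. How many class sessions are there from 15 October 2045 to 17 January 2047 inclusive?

198

15 October 2045 is a Sunday.
The range spans 460 days (inclusive of both endpoints).
460 = 7 × 65 + 5, so there are 65 full weeks plus 5 extra days.
Each full week contributes 3 days from the set (Mon, Wed, Thu): 65 × 3 = 195.
The 5 extra days are Sun, Mon, Tue, Wed, Thu — 3 of them qualify.
Total: 195 + 3 = 198.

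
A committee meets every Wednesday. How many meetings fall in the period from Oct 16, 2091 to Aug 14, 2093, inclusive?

96

Oct 16, 2091 is a Tuesday.
The range spans 669 days (inclusive of both endpoints).
669 = 7 × 95 + 4, so there are 95 full weeks plus 4 extra days.
Each full week contributes one Wednesday: 95 so far.
The 4 extra days are Tuesday, Wednesday, Thursday, Friday — 1 of them qualifies.
Total: 95 + 1 = 96.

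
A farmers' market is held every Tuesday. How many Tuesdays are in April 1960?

4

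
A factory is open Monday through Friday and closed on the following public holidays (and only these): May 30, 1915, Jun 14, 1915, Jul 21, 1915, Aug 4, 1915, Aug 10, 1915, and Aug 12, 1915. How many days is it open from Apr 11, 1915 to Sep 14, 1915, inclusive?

Apr 11, 1915 is a Sunday.
That's 157 days from start to end, counting both.
157 = 7 × 22 + 3, so there are 22 full weeks plus 3 extra days.
Each full week contributes 5 weekdays (Mon–Fri): 22 × 5 = 110.
The 3 extra days are Sunday, Monday, Tuesday — 2 of them qualify.
Total: 110 + 2 = 112.
Holidays: May 30, 1915 (Sun); Jun 14, 1915 (Mon); Jul 21, 1915 (Wed); Aug 4, 1915 (Wed); Aug 10, 1915 (Tue); Aug 12, 1915 (Thu).
5 of the 6 holidays fall on weekdays; the rest are weekends and were already excluded.
Business days: 112 − 5 = 107.

107 working days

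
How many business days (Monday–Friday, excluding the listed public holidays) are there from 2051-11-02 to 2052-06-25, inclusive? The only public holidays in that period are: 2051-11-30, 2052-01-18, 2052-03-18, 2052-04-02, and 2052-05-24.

2051-11-02 is a Thursday.
The range spans 237 days (inclusive of both endpoints).
237 = 7 × 33 + 6, so there are 33 full weeks plus 6 extra days.
Each full week contributes 5 weekdays (Mon–Fri): 33 × 5 = 165.
The 6 extra days are Thursday, Friday, Saturday, Sunday, Monday, Tuesday — 4 of them qualify.
Total: 165 + 4 = 169.
Holidays: 2051-11-30 (Thu); 2052-01-18 (Thu); 2052-03-18 (Mon); 2052-04-02 (Tue); 2052-05-24 (Fri).
All 5 holidays fall on weekdays, so subtract 5.
Business days: 169 − 5 = 164.

164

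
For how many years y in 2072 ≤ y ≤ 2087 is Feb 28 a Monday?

2

Day of week of February 28 in each year:
2072: Sun, 2073: Tue, 2074: Wed, 2075: Thu, 2076: Fri, 2077: Sun, 2078: Mon ✓, 2079: Tue, 2080: Wed, 2081: Fri, 2082: Sat, 2083: Sun, 2084: Mon ✓, 2085: Wed, 2086: Thu, 2087: Fri
Mondays: 2078, 2084.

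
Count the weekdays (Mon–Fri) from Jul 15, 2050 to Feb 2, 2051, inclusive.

Jul 15, 2050 is a Friday.
That's 203 days from start to end, counting both.
203 = 7 × 29, so the span is exactly 29 full weeks.
Each full week contributes 5 weekdays (Mon–Fri): 29 × 5 = 145.

145 weekdays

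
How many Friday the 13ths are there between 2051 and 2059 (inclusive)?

15

Friday-the-13ths by year:
2051: Jan, Oct
2052: Sep, Dec
2053: Jun
2054: Feb, Mar, Nov
2055: Aug
2056: Oct
2057: Apr, Jul
2058: Sep, Dec
2059: Jun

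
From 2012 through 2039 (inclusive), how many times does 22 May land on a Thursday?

4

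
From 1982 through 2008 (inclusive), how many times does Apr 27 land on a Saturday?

Day of week of April 27 in each year:
1982: Tue, 1983: Wed, 1984: Fri, 1985: Sat ✓, 1986: Sun, 1987: Mon, 1988: Wed, 1989: Thu, 1990: Fri, 1991: Sat ✓, 1992: Mon, 1993: Tue, 1994: Wed, 1995: Thu, 1996: Sat ✓, 1997: Sun, 1998: Mon, 1999: Tue, 2000: Thu, 2001: Fri, 2002: Sat ✓, 2003: Sun, 2004: Tue, 2005: Wed, 2006: Thu, 2007: Fri, 2008: Sun
Saturdays: 1985, 1991, 1996, 2002.

4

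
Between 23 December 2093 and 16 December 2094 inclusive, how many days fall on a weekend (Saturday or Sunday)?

102

23 December 2093 is a Wednesday.
From 23 December 2093 to 16 December 2094 is 359 days inclusive.
359 = 7 × 51 + 2, so there are 51 full weeks plus 2 extra days.
Each full week contributes 2 weekend days (Sat, Sun): 51 × 2 = 102.
The 2 extra days are Wed, Thu — none qualify.
Total: 102 + 0 = 102.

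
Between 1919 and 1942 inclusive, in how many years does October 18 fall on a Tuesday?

Day of week of October 18 in each year:
1919: Sat, 1920: Mon, 1921: Tue ✓, 1922: Wed, 1923: Thu, 1924: Sat, 1925: Sun, 1926: Mon, 1927: Tue ✓, 1928: Thu, 1929: Fri, 1930: Sat, 1931: Sun, 1932: Tue ✓, 1933: Wed, 1934: Thu, 1935: Fri, 1936: Sun, 1937: Mon, 1938: Tue ✓, 1939: Wed, 1940: Fri, 1941: Sat, 1942: Sun
Tuesdays: 1921, 1927, 1932, 1938.

4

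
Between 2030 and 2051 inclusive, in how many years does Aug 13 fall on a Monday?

Day of week of August 13 in each year:
2030: Tue, 2031: Wed, 2032: Fri, 2033: Sat, 2034: Sun, 2035: Mon ✓, 2036: Wed, 2037: Thu, 2038: Fri, 2039: Sat, 2040: Mon ✓, 2041: Tue, 2042: Wed, 2043: Thu, 2044: Sat, 2045: Sun, 2046: Mon ✓, 2047: Tue, 2048: Thu, 2049: Fri, 2050: Sat, 2051: Sun
Mondays: 2035, 2040, 2046.

3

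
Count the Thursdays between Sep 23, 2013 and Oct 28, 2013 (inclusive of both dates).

Sep 23, 2013 is a Monday.
From Sep 23, 2013 to Oct 28, 2013 is 36 days inclusive.
36 = 7 × 5 + 1, so there are 5 full weeks plus 1 extra day.
Each full week contributes one Thursday: 5 so far.
The 1 extra day is Monday — none qualify.
Total: 5 + 0 = 5.

5 Thursdays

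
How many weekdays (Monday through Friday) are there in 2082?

261 weekdays

Jan 1, 2082 is a Thursday.
That's 365 days from start to end, counting both.
365 = 7 × 52 + 1, so there are 52 full weeks plus 1 extra day.
Each full week contributes 5 weekdays (Mon–Fri): 52 × 5 = 260.
The 1 extra day is Thu — 1 of them qualifies.
Total: 260 + 1 = 261.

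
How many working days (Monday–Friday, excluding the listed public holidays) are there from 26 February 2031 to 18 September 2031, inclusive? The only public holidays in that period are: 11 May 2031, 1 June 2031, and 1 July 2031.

146

26 February 2031 is a Wednesday.
The range spans 205 days (inclusive of both endpoints).
205 = 7 × 29 + 2, so there are 29 full weeks plus 2 extra days.
Each full week contributes 5 weekdays (Mon–Fri): 29 × 5 = 145.
The 2 extra days are Wednesday, Thursday — 2 of them qualify.
Total: 145 + 2 = 147.
Holidays: 11 May 2031 (Sun); 1 June 2031 (Sun); 1 July 2031 (Tue).
1 of the 3 holidays fall on weekdays; the rest are weekends and were already excluded.
Business days: 147 − 1 = 146.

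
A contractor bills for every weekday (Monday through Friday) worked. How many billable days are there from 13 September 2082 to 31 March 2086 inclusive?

925

13 September 2082 is a Sunday.
That's 1296 days from start to end, counting both.
1296 = 7 × 185 + 1, so there are 185 full weeks plus 1 extra day.
Each full week contributes 5 weekdays (Mon–Fri): 185 × 5 = 925.
The 1 extra day is Sunday — none qualify.
Total: 925 + 0 = 925.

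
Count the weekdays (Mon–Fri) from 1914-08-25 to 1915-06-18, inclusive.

1914-08-25 is a Tuesday.
From 1914-08-25 to 1915-06-18 is 298 days inclusive.
298 = 7 × 42 + 4, so there are 42 full weeks plus 4 extra days.
Each full week contributes 5 weekdays (Mon–Fri): 42 × 5 = 210.
The 4 extra days are Tuesday, Wednesday, Thursday, Friday — 4 of them qualify.
Total: 210 + 4 = 214.

214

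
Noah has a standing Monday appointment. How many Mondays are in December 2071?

Dec 1, 2071 is a Tuesday.
From Dec 1, 2071 to Dec 31, 2071 is 31 days inclusive.
31 = 7 × 4 + 3, so there are 4 full weeks plus 3 extra days.
Each full week contributes one Monday: 4 so far.
The 3 extra days are Tue, Wed, Thu — none qualify.
Total: 4 + 0 = 4.

4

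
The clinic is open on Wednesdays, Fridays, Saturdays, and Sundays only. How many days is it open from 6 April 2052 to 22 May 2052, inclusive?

27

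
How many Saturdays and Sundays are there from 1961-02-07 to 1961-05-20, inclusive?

29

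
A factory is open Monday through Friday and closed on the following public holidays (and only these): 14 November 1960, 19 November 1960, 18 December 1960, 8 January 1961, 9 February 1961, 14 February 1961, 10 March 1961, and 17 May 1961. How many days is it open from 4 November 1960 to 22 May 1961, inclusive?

4 November 1960 is a Friday.
That's 200 days from start to end, counting both.
200 = 7 × 28 + 4, so there are 28 full weeks plus 4 extra days.
Each full week contributes 5 weekdays (Mon–Fri): 28 × 5 = 140.
The 4 extra days are Fri, Sat, Sun, Mon — 2 of them qualify.
Total: 140 + 2 = 142.
Holidays: 14 November 1960 (Mon); 19 November 1960 (Sat); 18 December 1960 (Sun); 8 January 1961 (Sun); 9 February 1961 (Thu); 14 February 1961 (Tue); 10 March 1961 (Fri); 17 May 1961 (Wed).
5 of the 8 holidays fall on weekdays; the rest are weekends and were already excluded.
Business days: 142 − 5 = 137.

137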